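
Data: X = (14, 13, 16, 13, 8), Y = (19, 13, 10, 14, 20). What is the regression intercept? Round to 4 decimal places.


a = ybar - b*xbar, where b = sum((xi-xbar)(yi-ybar)) / sum((xi-xbar)^2)
n = 5, xbar = 64/5 = 12.8, ybar = 76/5 = 15.2
Sxy = sum((xi-xbar)(yi-ybar)) = -35.8
Sxx = sum((xi-xbar)^2) = 34.8
b = Sxy / Sxx = -179/174 ≈ -1.028736
a = 15.2 - (-1.028736) * 12.8 = 2468/87 ≈ 28.367816

28.3678


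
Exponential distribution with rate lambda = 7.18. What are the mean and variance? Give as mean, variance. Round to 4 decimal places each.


mean = 1/lam, var = 1/lam^2
mean = 1 / 7.18 = 50/359 ≈ 0.139276
lam^2 = 7.18^2 = 51.5524
var = 1 / 51.5524 ≈ 0.019398

0.1393, 0.0194


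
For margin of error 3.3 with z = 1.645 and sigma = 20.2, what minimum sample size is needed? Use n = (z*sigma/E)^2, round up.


z*sigma/E = 1.645 * 20.2 / 3.3 = 33229/3300 ≈ 10.069394
(z*sigma/E)^2 ≈ 101.392694
round up: n = 102

102


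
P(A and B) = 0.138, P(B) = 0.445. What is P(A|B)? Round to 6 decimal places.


P(A|B) = P(A and B) / P(B) = 0.138 / 0.445 = 138/445 ≈ 0.31011236

0.310112


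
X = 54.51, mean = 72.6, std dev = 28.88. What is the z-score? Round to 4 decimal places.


z = (X - mu) / sigma
X - mu = 54.51 - 72.6 = -18.09
z = -18.09 / 28.88 = -1809/2888 ≈ -0.626385

-0.6264


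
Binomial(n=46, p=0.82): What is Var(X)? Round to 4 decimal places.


Var = n*p*(1-p) = 46 * 0.82 * 0.18 = 6.7896

6.7896


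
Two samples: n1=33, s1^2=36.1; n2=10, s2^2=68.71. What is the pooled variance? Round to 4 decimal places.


sp^2 = ((n1-1)*s1^2 + (n2-1)*s2^2)/(n1+n2-2)
(n1-1)*s1^2 = 32 * 36.1 = 1155.2
(n2-1)*s2^2 = 9 * 68.71 = 618.39
numerator = 1155.2 + 618.39 = 1773.59
n1+n2-2 = 41
sp^2 = 1773.59 / 41 = 177359/4100 ≈ 43.258293

43.2583


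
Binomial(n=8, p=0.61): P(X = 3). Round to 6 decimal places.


P = C(n,k) * p^k * (1-p)^(n-k)
C(8,3) = 56
p^k = 0.61^3 = 0.226981
(1-p)^(n-k) = 0.39^5 ≈ 0.009022420
P = 56 * 0.226981 * 0.009022420 ≈ 0.114683

0.114683


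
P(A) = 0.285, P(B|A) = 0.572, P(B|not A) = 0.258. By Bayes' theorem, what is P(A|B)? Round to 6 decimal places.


P(A|B) = P(B|A)*P(A) / P(B), P(B) = P(B|A)*P(A) + P(B|not A)*P(not A)
P(B|A)*P(A) = 0.572 * 0.285 = 0.16302
P(B|not A)*P(not A) = 0.258 * 0.715 = 0.18447
P(B) = 0.16302 + 0.18447 = 0.34749
P(A|B) = 0.16302 / 0.34749 = 38/81 ≈ 0.46913580

0.469136


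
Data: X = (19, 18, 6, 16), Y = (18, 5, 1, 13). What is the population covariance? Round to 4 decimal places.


Cov = (1/n)*sum((xi-xbar)(yi-ybar))
n = 4, xbar = 59/4 = 14.75, ybar = 37/4 = 9.25
sum((xi-xbar)(yi-ybar)) = 100.25
Cov = 100.25 / 4 = 25.0625

25.0625


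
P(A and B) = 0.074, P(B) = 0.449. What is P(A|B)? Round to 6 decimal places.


P(A|B) = P(A and B) / P(B) = 0.074 / 0.449 = 74/449 ≈ 0.16481069

0.164811


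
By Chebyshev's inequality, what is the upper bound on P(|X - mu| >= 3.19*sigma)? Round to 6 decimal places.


P <= 1/k^2
k^2 = 3.19^2 = 10.1761
1/k^2 = 1 / 10.1761 ≈ 0.09826947

0.098269


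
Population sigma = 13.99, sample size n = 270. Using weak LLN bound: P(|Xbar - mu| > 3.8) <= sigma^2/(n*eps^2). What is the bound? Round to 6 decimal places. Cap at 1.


bound = min(1, sigma^2/(n*eps^2))
sigma^2 = 13.99^2 = 195.7201
n*eps^2 = 270 * 3.8^2 = 270 * 14.44 = 3898.8
sigma^2/(n*eps^2) = 195.7201 / 3898.8 ≈ 0.05020009

0.050200


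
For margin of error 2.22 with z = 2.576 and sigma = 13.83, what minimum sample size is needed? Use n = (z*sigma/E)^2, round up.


z*sigma/E = 2.576 * 13.83 / 2.22 = 74221/4625 ≈ 16.047784
(z*sigma/E)^2 ≈ 257.531364
round up: n = 258

258


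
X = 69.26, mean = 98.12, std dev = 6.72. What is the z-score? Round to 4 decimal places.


z = (X - mu) / sigma
X - mu = 69.26 - 98.12 = -28.86
z = -28.86 / 6.72 = -481/112 ≈ -4.294643

-4.2946


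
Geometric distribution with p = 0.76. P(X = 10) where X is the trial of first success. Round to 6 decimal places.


P = (1-p)^(k-1) * p
(1-p)^(k-1) = 0.24^9 ≈ 0.000002641808
P = 0.000002641808 * 0.76 ≈ 0.000002007774

0.000002


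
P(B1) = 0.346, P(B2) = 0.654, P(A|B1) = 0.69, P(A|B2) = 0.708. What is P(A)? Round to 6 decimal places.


P(A) = P(A|B1)*P(B1) + P(A|B2)*P(B2)
P(A|B1)*P(B1) = 0.69 * 0.346 = 0.23874
P(A|B2)*P(B2) = 0.708 * 0.654 = 0.463032
P(A) = 0.23874 + 0.463032 = 0.701772

0.701772


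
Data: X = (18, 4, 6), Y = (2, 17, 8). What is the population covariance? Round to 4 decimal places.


Cov = (1/n)*sum((xi-xbar)(yi-ybar))
n = 3, xbar = 28/3 ≈ 9.333333, ybar = 27/3 = 9
sum((xi-xbar)(yi-ybar)) = -100
Cov = -100 / 3 = -100/3 ≈ -33.333333

-33.3333


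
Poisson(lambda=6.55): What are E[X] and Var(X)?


E[X] = Var(X) = lambda = 6.55

6.55, 6.55


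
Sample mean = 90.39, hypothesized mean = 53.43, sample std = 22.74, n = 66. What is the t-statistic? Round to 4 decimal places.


t = (xbar - mu0) / (s/sqrt(n))
xbar - mu0 = 90.39 - 53.43 = 36.96
sqrt(66) ≈ 8.12403840
s/sqrt(n) = 22.74 / 8.12403840 ≈ 2.79910050
t = 36.96 / 2.79910050 ≈ 13.204242

13.2042


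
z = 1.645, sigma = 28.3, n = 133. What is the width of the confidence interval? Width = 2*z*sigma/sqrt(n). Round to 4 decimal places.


width = 2*z*sigma/sqrt(n)
2*z*sigma = 2 * 1.645 * 28.3 = 93.107
sqrt(133) ≈ 11.532563
width = 93.107 / 11.532563 ≈ 8.073401

8.0734


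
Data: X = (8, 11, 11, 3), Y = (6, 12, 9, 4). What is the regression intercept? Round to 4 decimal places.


a = ybar - b*xbar, where b = sum((xi-xbar)(yi-ybar)) / sum((xi-xbar)^2)
n = 4, xbar = 33/4 = 8.25, ybar = 31/4 = 7.75
Sxy = sum((xi-xbar)(yi-ybar)) = 35.25
Sxx = sum((xi-xbar)^2) = 42.75
b = Sxy / Sxx = 47/57 ≈ 0.824561
a = 7.75 - 0.824561 * 8.25 = 18/19 ≈ 0.947368

0.9474


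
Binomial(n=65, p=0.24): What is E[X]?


E[X] = n*p = 65 * 0.24 = 15.6

15.6


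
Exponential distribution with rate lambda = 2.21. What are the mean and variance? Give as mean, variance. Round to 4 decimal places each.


mean = 1/lam, var = 1/lam^2
mean = 1 / 2.21 = 100/221 ≈ 0.452489
lam^2 = 2.21^2 = 4.8841
var = 1 / 4.8841 ≈ 0.204746

0.4525, 0.2047


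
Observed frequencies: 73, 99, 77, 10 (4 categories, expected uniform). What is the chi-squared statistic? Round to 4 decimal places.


chi2 = sum((O-E)^2/E), E = total/4
total = 259, E = 259/4 = 64.75
(73 - 64.75)^2 / 64.75 = 68.0625 / 64.75 = 1089/1036 ≈ 1.051158
(99 - 64.75)^2 / 64.75 = 1173.0625 / 64.75 = 18769/1036 ≈ 18.116795
(77 - 64.75)^2 / 64.75 = 150.0625 / 64.75 = 343/148 ≈ 2.317568
(10 - 64.75)^2 / 64.75 = 2997.5625 / 64.75 = 47961/1036 ≈ 46.294402
chi2 = 17555/259 ≈ 67.779923

67.7799


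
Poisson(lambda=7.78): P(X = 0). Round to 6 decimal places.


P = e^(-lam) * lam^k / k!
e^(-7.78) ≈ 0.0004180122
lam^k = 7.78^0 = 1
k! = 0! = 1
P = 0.0004180122 * 1 / 1 ≈ 0.000418

0.000418


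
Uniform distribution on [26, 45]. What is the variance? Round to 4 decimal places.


Var = (b-a)^2 / 12
(b-a)^2 = (45 - 26)^2 = 361
Var = 361/12 ≈ 30.083333

30.0833


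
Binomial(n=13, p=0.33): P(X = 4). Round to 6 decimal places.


P = C(n,k) * p^k * (1-p)^(n-k)
C(13,4) = 715
p^k = 0.33^4 = 0.01185921
(1-p)^(n-k) = 0.67^9 ≈ 0.02720653
P = 715 * 0.01185921 * 0.02720653 ≈ 0.230693

0.230693


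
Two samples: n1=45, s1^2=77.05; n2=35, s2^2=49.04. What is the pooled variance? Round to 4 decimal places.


sp^2 = ((n1-1)*s1^2 + (n2-1)*s2^2)/(n1+n2-2)
(n1-1)*s1^2 = 44 * 77.05 = 3390.2
(n2-1)*s2^2 = 34 * 49.04 = 1667.36
numerator = 3390.2 + 1667.36 = 5057.56
n1+n2-2 = 78
sp^2 = 5057.56 / 78 = 126439/1950 ≈ 64.840513

64.8405


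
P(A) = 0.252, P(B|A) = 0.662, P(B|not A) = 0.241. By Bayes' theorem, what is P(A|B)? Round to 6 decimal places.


P(A|B) = P(B|A)*P(A) / P(B), P(B) = P(B|A)*P(A) + P(B|not A)*P(not A)
P(B|A)*P(A) = 0.662 * 0.252 = 0.166824
P(B|not A)*P(not A) = 0.241 * 0.748 = 0.180268
P(B) = 0.166824 + 0.180268 = 0.347092
P(A|B) = 0.166824 / 0.347092 ≈ 0.48063338

0.480633


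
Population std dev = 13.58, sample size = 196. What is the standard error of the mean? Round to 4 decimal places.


SE = sigma / sqrt(n)
sqrt(196) = 14
SE = 13.58 / 14 = 0.97

0.9700


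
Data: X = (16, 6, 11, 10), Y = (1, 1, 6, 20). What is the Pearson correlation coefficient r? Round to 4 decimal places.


r = sum((xi-xbar)(yi-ybar)) / sqrt(sum((xi-xbar)^2) * sum((yi-ybar)^2))
n = 4, xbar = 43/4 = 10.75, ybar = 28/4 = 7
Sxy = sum((xi-xbar)(yi-ybar)) = -13
Sxx = sum((xi-xbar)^2) = 50.75
Syy = sum((yi-ybar)^2) = 242
sqrt(Sxx*Syy) ≈ 110.821929
r = Sxy / sqrt(Sxx*Syy) = -13 / 110.821929 ≈ -0.117305

-0.1173


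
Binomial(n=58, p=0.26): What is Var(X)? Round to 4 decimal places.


Var = n*p*(1-p) = 58 * 0.26 * 0.74 = 11.1592

11.1592


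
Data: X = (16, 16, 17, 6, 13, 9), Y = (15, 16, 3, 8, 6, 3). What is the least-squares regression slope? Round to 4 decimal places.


b = sum((xi-xbar)(yi-ybar)) / sum((xi-xbar)^2)
n = 6, xbar = 77/6 ≈ 12.833333, ybar = 51/6 = 8.5
Sxy = sum((xi-xbar)(yi-ybar)) = 45.5
Sxx = sum((xi-xbar)^2) = 593/6 ≈ 98.833333
b = Sxy / Sxx = 273/593 ≈ 0.460371

0.4604


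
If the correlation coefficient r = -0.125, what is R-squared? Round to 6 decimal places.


R^2 = r^2 = (-0.125)^2 = 0.015625

0.015625


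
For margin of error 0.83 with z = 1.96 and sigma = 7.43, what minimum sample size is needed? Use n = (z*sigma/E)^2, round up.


z*sigma/E = 1.96 * 7.43 / 0.83 = 36407/2075 ≈ 17.545542
(z*sigma/E)^2 ≈ 307.846050
round up: n = 308

308


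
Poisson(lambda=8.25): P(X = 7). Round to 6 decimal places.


P = e^(-lam) * lam^k / k!
e^(-8.25) ≈ 0.0002612586
lam^k = 8.25^7 ≈ 2601223.326233
k! = 7! = 5040
P = 0.0002612586 * 2601223.326233 / 5040 ≈ 0.134840

0.134840


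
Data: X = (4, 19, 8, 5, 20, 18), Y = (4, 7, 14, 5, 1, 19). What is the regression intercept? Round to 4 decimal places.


a = ybar - b*xbar, where b = sum((xi-xbar)(yi-ybar)) / sum((xi-xbar)^2)
n = 6, xbar = 74/6 = 37/3 ≈ 12.333333, ybar = 50/6 = 25/3 ≈ 8.333333
Sxy = sum((xi-xbar)(yi-ybar)) = 94/3 ≈ 31.333333
Sxx = sum((xi-xbar)^2) = 832/3 ≈ 277.333333
b = Sxy / Sxx = 47/416 ≈ 0.112981
a = 8.333333 - 0.112981 * 12.333333 = 2887/416 ≈ 6.939904

6.9399


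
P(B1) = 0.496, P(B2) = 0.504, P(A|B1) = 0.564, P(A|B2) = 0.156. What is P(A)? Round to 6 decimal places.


P(A) = P(A|B1)*P(B1) + P(A|B2)*P(B2)
P(A|B1)*P(B1) = 0.564 * 0.496 = 0.279744
P(A|B2)*P(B2) = 0.156 * 0.504 = 0.078624
P(A) = 0.279744 + 0.078624 = 0.358368

0.358368


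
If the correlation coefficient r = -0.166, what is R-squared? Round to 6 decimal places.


R^2 = r^2 = (-0.166)^2 = 0.027556

0.027556


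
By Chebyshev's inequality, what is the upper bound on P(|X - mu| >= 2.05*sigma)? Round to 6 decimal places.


P <= 1/k^2
k^2 = 2.05^2 = 4.2025
1/k^2 = 1 / 4.2025 = 400/1681 ≈ 0.23795360

0.237954


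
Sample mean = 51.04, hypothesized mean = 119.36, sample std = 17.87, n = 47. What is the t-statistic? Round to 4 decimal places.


t = (xbar - mu0) / (s/sqrt(n))
xbar - mu0 = 51.04 - 119.36 = -68.32
sqrt(47) ≈ 6.85565460
s/sqrt(n) = 17.87 / 6.85565460 ≈ 2.60660740
t = -68.32 / 2.60660740 ≈ -26.210315

-26.2103


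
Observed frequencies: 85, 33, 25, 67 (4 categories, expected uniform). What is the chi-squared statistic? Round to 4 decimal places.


chi2 = sum((O-E)^2/E), E = total/4
total = 210, E = 210/4 = 52.5
(85 - 52.5)^2 / 52.5 = 1056.25 / 52.5 = 845/42 ≈ 20.119048
(33 - 52.5)^2 / 52.5 = 380.25 / 52.5 = 507/70 ≈ 7.242857
(25 - 52.5)^2 / 52.5 = 756.25 / 52.5 = 605/42 ≈ 14.404762
(67 - 52.5)^2 / 52.5 = 210.25 / 52.5 = 841/210 ≈ 4.004762
chi2 = 1602/35 ≈ 45.771429

45.7714


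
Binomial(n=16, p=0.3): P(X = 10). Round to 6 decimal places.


P = C(n,k) * p^k * (1-p)^(n-k)
C(16,10) = 8008
p^k = 0.3^10 = 0.0000059049
(1-p)^(n-k) = 0.7^6 = 0.117649
P = 8008 * 0.0000059049 * 0.117649 ≈ 0.005563

0.005563


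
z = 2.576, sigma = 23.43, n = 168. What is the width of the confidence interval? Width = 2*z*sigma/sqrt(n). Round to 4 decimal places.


width = 2*z*sigma/sqrt(n)
2*z*sigma = 2 * 2.576 * 23.43 = 120.71136
sqrt(168) ≈ 12.961481
width = 120.71136 / 12.961481 ≈ 9.313084

9.3131


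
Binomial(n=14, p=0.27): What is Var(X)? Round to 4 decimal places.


Var = n*p*(1-p) = 14 * 0.27 * 0.73 = 2.7594

2.7594


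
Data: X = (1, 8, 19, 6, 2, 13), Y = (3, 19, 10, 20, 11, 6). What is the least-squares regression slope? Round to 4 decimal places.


b = sum((xi-xbar)(yi-ybar)) / sum((xi-xbar)^2)
n = 6, xbar = 49/6 ≈ 8.166667, ybar = 69/6 = 11.5
Sxy = sum((xi-xbar)(yi-ybar)) = 1.5
Sxx = sum((xi-xbar)^2) = 1409/6 ≈ 234.833333
b = Sxy / Sxx = 9/1409 ≈ 0.006388

0.0064


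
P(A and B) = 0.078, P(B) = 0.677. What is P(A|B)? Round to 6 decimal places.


P(A|B) = P(A and B) / P(B) = 0.078 / 0.677 = 78/677 ≈ 0.11521418

0.115214


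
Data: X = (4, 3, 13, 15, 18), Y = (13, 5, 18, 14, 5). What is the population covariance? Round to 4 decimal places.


Cov = (1/n)*sum((xi-xbar)(yi-ybar))
n = 5, xbar = 53/5 = 10.6, ybar = 55/5 = 11
sum((xi-xbar)(yi-ybar)) = 18
Cov = 18 / 5 = 3.6

3.6000


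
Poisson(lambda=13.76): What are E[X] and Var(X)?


E[X] = Var(X) = lambda = 13.76

13.76, 13.76


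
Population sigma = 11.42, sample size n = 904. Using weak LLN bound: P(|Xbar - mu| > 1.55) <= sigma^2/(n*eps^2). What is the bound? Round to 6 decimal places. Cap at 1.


bound = min(1, sigma^2/(n*eps^2))
sigma^2 = 11.42^2 = 130.4164
n*eps^2 = 904 * 1.55^2 = 904 * 2.4025 = 2171.86
sigma^2/(n*eps^2) = 130.4164 / 2171.86 ≈ 0.06004825

0.060048


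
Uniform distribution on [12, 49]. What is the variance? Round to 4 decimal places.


Var = (b-a)^2 / 12
(b-a)^2 = (49 - 12)^2 = 1369
Var = 1369/12 ≈ 114.083333

114.0833


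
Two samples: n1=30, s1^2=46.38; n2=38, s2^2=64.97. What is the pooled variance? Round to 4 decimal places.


sp^2 = ((n1-1)*s1^2 + (n2-1)*s2^2)/(n1+n2-2)
(n1-1)*s1^2 = 29 * 46.38 = 1345.02
(n2-1)*s2^2 = 37 * 64.97 = 2403.89
numerator = 1345.02 + 2403.89 = 3748.91
n1+n2-2 = 66
sp^2 = 3748.91 / 66 = 34081/600 ≈ 56.801667

56.8017


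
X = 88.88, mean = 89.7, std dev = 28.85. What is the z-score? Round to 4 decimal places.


z = (X - mu) / sigma
X - mu = 88.88 - 89.7 = -0.82
z = -0.82 / 28.85 = -82/2885 ≈ -0.028423

-0.0284


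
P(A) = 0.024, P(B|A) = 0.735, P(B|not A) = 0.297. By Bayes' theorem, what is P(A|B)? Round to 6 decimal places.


P(A|B) = P(B|A)*P(A) / P(B), P(B) = P(B|A)*P(A) + P(B|not A)*P(not A)
P(B|A)*P(A) = 0.735 * 0.024 = 0.01764
P(B|not A)*P(not A) = 0.297 * 0.976 = 0.289872
P(B) = 0.01764 + 0.289872 = 0.307512
P(A|B) = 0.01764 / 0.307512 = 245/4271 ≈ 0.05736362

0.057364


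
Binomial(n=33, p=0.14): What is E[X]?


E[X] = n*p = 33 * 0.14 = 4.62

4.62


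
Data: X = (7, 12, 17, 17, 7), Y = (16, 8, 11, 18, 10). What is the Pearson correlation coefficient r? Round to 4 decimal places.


r = sum((xi-xbar)(yi-ybar)) / sqrt(sum((xi-xbar)^2) * sum((yi-ybar)^2))
n = 5, xbar = 60/5 = 12, ybar = 63/5 = 12.6
Sxy = sum((xi-xbar)(yi-ybar)) = 15
Sxx = sum((xi-xbar)^2) = 100
Syy = sum((yi-ybar)^2) = 71.2
sqrt(Sxx*Syy) ≈ 84.380092
r = Sxy / sqrt(Sxx*Syy) = 15 / 84.380092 ≈ 0.177767

0.1778


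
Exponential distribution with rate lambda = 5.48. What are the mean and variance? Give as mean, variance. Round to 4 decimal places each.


mean = 1/lam, var = 1/lam^2
mean = 1 / 5.48 = 25/137 ≈ 0.182482
lam^2 = 5.48^2 = 30.0304
var = 1 / 30.0304 ≈ 0.033300

0.1825, 0.0333


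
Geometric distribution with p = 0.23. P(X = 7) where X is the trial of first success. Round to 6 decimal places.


P = (1-p)^(k-1) * p
(1-p)^(k-1) = 0.77^6 ≈ 0.2084224
P = 0.2084224 * 0.23 ≈ 0.04793715

0.047937


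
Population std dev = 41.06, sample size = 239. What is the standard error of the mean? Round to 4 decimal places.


SE = sigma / sqrt(n)
sqrt(239) ≈ 15.459625
SE = 41.06 / 15.459625 ≈ 2.655951

2.6560


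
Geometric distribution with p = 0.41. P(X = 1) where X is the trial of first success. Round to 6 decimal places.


P = (1-p)^(k-1) * p
(1-p)^(k-1) = 0.59^0 = 1
P = 1 * 0.41 = 0.41

0.410000


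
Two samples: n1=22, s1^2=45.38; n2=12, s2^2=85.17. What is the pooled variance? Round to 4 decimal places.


sp^2 = ((n1-1)*s1^2 + (n2-1)*s2^2)/(n1+n2-2)
(n1-1)*s1^2 = 21 * 45.38 = 952.98
(n2-1)*s2^2 = 11 * 85.17 = 936.87
numerator = 952.98 + 936.87 = 1889.85
n1+n2-2 = 32
sp^2 = 1889.85 / 32 = 37797/640 ≈ 59.057813

59.0578


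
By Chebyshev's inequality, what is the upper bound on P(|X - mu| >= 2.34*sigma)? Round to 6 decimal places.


P <= 1/k^2
k^2 = 2.34^2 = 5.4756
1/k^2 = 1 / 5.4756 ≈ 0.18262839

0.182628


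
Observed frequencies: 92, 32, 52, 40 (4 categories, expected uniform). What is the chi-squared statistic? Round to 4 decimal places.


chi2 = sum((O-E)^2/E), E = total/4
total = 216, E = 216/4 = 54
(92 - 54)^2 / 54 = 1444 / 54 = 722/27 ≈ 26.740741
(32 - 54)^2 / 54 = 484 / 54 = 242/27 ≈ 8.962963
(52 - 54)^2 / 54 = 4 / 54 = 2/27 ≈ 0.074074
(40 - 54)^2 / 54 = 196 / 54 = 98/27 ≈ 3.629630
chi2 = 1064/27 ≈ 39.407407

39.4074


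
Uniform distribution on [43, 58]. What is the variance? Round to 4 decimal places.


Var = (b-a)^2 / 12
(b-a)^2 = (58 - 43)^2 = 225
Var = 225/12 = 18.75

18.7500


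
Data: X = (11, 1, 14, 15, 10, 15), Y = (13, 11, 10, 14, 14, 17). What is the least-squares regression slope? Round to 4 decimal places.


b = sum((xi-xbar)(yi-ybar)) / sum((xi-xbar)^2)
n = 6, xbar = 66/6 = 11, ybar = 79/6 ≈ 13.166667
Sxy = sum((xi-xbar)(yi-ybar)) = 30
Sxx = sum((xi-xbar)^2) = 142
b = Sxy / Sxx = 15/71 ≈ 0.211268

0.2113


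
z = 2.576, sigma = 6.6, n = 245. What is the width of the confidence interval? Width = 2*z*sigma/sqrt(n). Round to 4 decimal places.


width = 2*z*sigma/sqrt(n)
2*z*sigma = 2 * 2.576 * 6.6 = 34.0032
sqrt(245) ≈ 15.652476
width = 34.0032 / 15.652476 ≈ 2.172385

2.1724


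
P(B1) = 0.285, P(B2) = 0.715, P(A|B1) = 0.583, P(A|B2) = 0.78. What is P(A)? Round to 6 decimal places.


P(A) = P(A|B1)*P(B1) + P(A|B2)*P(B2)
P(A|B1)*P(B1) = 0.583 * 0.285 = 0.166155
P(A|B2)*P(B2) = 0.78 * 0.715 = 0.5577
P(A) = 0.166155 + 0.5577 = 0.723855

0.723855


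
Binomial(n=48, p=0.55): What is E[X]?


E[X] = n*p = 48 * 0.55 = 26.4

26.4


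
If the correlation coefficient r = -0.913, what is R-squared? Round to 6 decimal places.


R^2 = r^2 = (-0.913)^2 = 0.833569

0.833569


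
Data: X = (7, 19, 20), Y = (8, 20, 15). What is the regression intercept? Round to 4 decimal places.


a = ybar - b*xbar, where b = sum((xi-xbar)(yi-ybar)) / sum((xi-xbar)^2)
n = 3, xbar = 46/3 ≈ 15.333333, ybar = 43/3 ≈ 14.333333
Sxy = sum((xi-xbar)(yi-ybar)) = 230/3 ≈ 76.666667
Sxx = sum((xi-xbar)^2) = 314/3 ≈ 104.666667
b = Sxy / Sxx = 115/157 ≈ 0.732484
a = 14.333333 - 0.732484 * 15.333333 = 487/157 ≈ 3.101911

3.1019


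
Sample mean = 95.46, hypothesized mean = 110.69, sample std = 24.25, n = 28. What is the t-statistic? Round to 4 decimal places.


t = (xbar - mu0) / (s/sqrt(n))
xbar - mu0 = 95.46 - 110.69 = -15.23
sqrt(28) ≈ 5.29150262
s/sqrt(n) = 24.25 / 5.29150262 ≈ 4.58281924
t = -15.23 / 4.58281924 ≈ -3.323282

-3.3233


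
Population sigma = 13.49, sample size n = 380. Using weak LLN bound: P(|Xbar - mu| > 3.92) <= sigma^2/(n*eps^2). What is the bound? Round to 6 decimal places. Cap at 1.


bound = min(1, sigma^2/(n*eps^2))
sigma^2 = 13.49^2 = 181.9801
n*eps^2 = 380 * 3.92^2 = 380 * 15.3664 = 5839.232
sigma^2/(n*eps^2) = 181.9801 / 5839.232 ≈ 0.03116507

0.031165


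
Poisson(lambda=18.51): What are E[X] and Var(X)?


E[X] = Var(X) = lambda = 18.51

18.51, 18.51


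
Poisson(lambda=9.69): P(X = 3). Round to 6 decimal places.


P = e^(-lam) * lam^k / k!
e^(-9.69) ≈ 0.00006189940
lam^k = 9.69^3 = 909.853209
k! = 3! = 6
P = 0.00006189940 * 909.853209 / 6 ≈ 0.009387

0.009387


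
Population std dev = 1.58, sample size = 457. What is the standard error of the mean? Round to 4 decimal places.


SE = sigma / sqrt(n)
sqrt(457) ≈ 21.377558
SE = 1.58 / 21.377558 ≈ 0.073909

0.0739


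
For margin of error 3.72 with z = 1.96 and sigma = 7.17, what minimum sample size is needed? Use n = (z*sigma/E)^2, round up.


z*sigma/E = 1.96 * 7.17 / 3.72 = 11711/3100 ≈ 3.777742
(z*sigma/E)^2 ≈ 14.271334
round up: n = 15

15


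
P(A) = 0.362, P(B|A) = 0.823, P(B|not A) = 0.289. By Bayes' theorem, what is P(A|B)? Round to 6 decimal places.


P(A|B) = P(B|A)*P(A) / P(B), P(B) = P(B|A)*P(A) + P(B|not A)*P(not A)
P(B|A)*P(A) = 0.823 * 0.362 = 0.297926
P(B|not A)*P(not A) = 0.289 * 0.638 = 0.184382
P(B) = 0.297926 + 0.184382 = 0.482308
P(A|B) = 0.297926 / 0.482308 ≈ 0.61770902

0.617709


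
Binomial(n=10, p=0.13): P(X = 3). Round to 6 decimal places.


P = C(n,k) * p^k * (1-p)^(n-k)
C(10,3) = 120
p^k = 0.13^3 = 0.002197
(1-p)^(n-k) = 0.87^7 ≈ 0.3772548
P = 120 * 0.002197 * 0.3772548 ≈ 0.099459

0.099459


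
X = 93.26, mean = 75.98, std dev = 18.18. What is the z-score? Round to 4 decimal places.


z = (X - mu) / sigma
X - mu = 93.26 - 75.98 = 17.28
z = 17.28 / 18.18 = 96/101 ≈ 0.950495

0.9505


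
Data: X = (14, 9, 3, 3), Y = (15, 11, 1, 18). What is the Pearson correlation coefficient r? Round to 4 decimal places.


r = sum((xi-xbar)(yi-ybar)) / sqrt(sum((xi-xbar)^2) * sum((yi-ybar)^2))
n = 4, xbar = 29/4 = 7.25, ybar = 45/4 = 11.25
Sxy = sum((xi-xbar)(yi-ybar)) = 39.75
Sxx = sum((xi-xbar)^2) = 84.75
Syy = sum((yi-ybar)^2) = 164.75
sqrt(Sxx*Syy) ≈ 118.163287
r = Sxy / sqrt(Sxx*Syy) = 39.75 / 118.163287 ≈ 0.336399

0.3364


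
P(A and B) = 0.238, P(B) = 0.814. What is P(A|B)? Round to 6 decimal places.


P(A|B) = P(A and B) / P(B) = 0.238 / 0.814 = 119/407 ≈ 0.29238329

0.292383


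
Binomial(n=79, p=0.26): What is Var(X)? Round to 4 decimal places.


Var = n*p*(1-p) = 79 * 0.26 * 0.74 = 15.1996

15.1996


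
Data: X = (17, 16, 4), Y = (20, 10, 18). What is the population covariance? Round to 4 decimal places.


Cov = (1/n)*sum((xi-xbar)(yi-ybar))
n = 3, xbar = 37/3 ≈ 12.333333, ybar = 48/3 = 16
sum((xi-xbar)(yi-ybar)) = -20
Cov = -20 / 3 = -20/3 ≈ -6.666667

-6.6667


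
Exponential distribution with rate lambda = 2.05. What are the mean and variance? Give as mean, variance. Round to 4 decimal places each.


mean = 1/lam, var = 1/lam^2
mean = 1 / 2.05 = 20/41 ≈ 0.487805
lam^2 = 2.05^2 = 4.2025
var = 1 / 4.2025 = 400/1681 ≈ 0.237954

0.4878, 0.2380


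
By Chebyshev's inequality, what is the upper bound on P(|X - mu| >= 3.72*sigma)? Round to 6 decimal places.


P <= 1/k^2
k^2 = 3.72^2 = 13.8384
1/k^2 = 1 / 13.8384 = 625/8649 ≈ 0.07226269

0.072263


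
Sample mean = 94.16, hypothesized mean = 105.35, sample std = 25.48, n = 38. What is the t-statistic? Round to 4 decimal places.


t = (xbar - mu0) / (s/sqrt(n))
xbar - mu0 = 94.16 - 105.35 = -11.19
sqrt(38) ≈ 6.16441400
s/sqrt(n) = 25.48 / 6.16441400 ≈ 4.13340181
t = -11.19 / 4.13340181 ≈ -2.707213

-2.7072


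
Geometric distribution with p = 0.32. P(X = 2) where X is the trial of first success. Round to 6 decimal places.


P = (1-p)^(k-1) * p
(1-p)^(k-1) = 0.68^1 = 0.68
P = 0.68 * 0.32 = 0.2176

0.217600


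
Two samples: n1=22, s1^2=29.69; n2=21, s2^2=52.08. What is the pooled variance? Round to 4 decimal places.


sp^2 = ((n1-1)*s1^2 + (n2-1)*s2^2)/(n1+n2-2)
(n1-1)*s1^2 = 21 * 29.69 = 623.49
(n2-1)*s2^2 = 20 * 52.08 = 1041.6
numerator = 623.49 + 1041.6 = 1665.09
n1+n2-2 = 41
sp^2 = 1665.09 / 41 = 166509/4100 ≈ 40.611951

40.6120


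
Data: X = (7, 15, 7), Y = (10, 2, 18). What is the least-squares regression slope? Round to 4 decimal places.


b = sum((xi-xbar)(yi-ybar)) / sum((xi-xbar)^2)
n = 3, xbar = 29/3 ≈ 9.666667, ybar = 30/3 = 10
Sxy = sum((xi-xbar)(yi-ybar)) = -64
Sxx = sum((xi-xbar)^2) = 128/3 ≈ 42.666667
b = Sxy / Sxx = -1.5

-1.5000


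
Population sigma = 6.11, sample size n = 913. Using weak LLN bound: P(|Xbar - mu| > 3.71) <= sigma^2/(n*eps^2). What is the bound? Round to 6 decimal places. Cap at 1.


bound = min(1, sigma^2/(n*eps^2))
sigma^2 = 6.11^2 = 37.3321
n*eps^2 = 913 * 3.71^2 = 913 * 13.7641 = 12566.6233
sigma^2/(n*eps^2) = 37.3321 / 12566.6233 ≈ 0.00297073

0.002971


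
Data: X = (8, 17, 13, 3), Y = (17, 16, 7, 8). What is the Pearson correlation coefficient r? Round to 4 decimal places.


r = sum((xi-xbar)(yi-ybar)) / sqrt(sum((xi-xbar)^2) * sum((yi-ybar)^2))
n = 4, xbar = 41/4 = 10.25, ybar = 48/4 = 12
Sxy = sum((xi-xbar)(yi-ybar)) = 31
Sxx = sum((xi-xbar)^2) = 110.75
Syy = sum((yi-ybar)^2) = 82
sqrt(Sxx*Syy) ≈ 95.296904
r = Sxy / sqrt(Sxx*Syy) = 31 / 95.296904 ≈ 0.325299

0.3253


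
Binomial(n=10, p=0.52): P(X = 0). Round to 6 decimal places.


P = C(n,k) * p^k * (1-p)^(n-k)
C(10,0) = 1
p^k = 0.52^0 = 1
(1-p)^(n-k) = 0.48^10 ≈ 0.0006492506
P = 1 * 1 * 0.0006492506 ≈ 0.000649

0.000649


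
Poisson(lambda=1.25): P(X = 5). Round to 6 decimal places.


P = e^(-lam) * lam^k / k!
e^(-1.25) ≈ 0.2865048
lam^k = 1.25^5 = 3125/1024 ≈ 3.051758
k! = 5! = 120
P = 0.2865048 * 3.051758 / 120 ≈ 0.007286

0.007286


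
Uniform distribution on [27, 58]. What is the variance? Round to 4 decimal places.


Var = (b-a)^2 / 12
(b-a)^2 = (58 - 27)^2 = 961
Var = 961/12 ≈ 80.083333

80.0833


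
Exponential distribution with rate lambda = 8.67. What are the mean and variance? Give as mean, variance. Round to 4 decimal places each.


mean = 1/lam, var = 1/lam^2
mean = 1 / 8.67 = 100/867 ≈ 0.115340
lam^2 = 8.67^2 = 75.1689
var = 1 / 75.1689 ≈ 0.013303

0.1153, 0.0133


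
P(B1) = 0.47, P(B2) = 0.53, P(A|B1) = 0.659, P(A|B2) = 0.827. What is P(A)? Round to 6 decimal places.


P(A) = P(A|B1)*P(B1) + P(A|B2)*P(B2)
P(A|B1)*P(B1) = 0.659 * 0.47 = 0.30973
P(A|B2)*P(B2) = 0.827 * 0.53 = 0.43831
P(A) = 0.30973 + 0.43831 = 0.74804

0.748040


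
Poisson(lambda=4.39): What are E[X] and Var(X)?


E[X] = Var(X) = lambda = 4.39

4.39, 4.39


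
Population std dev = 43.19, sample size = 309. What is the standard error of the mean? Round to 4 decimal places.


SE = sigma / sqrt(n)
sqrt(309) ≈ 17.578396
SE = 43.19 / 17.578396 ≈ 2.456993

2.4570


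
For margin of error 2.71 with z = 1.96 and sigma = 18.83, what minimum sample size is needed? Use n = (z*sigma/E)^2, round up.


z*sigma/E = 1.96 * 18.83 / 2.71 = 92267/6775 ≈ 13.618745
(z*sigma/E)^2 ≈ 185.470226
round up: n = 186

186


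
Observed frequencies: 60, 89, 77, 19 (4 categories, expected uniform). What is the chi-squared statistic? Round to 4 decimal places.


chi2 = sum((O-E)^2/E), E = total/4
total = 245, E = 245/4 = 61.25
(60 - 61.25)^2 / 61.25 = 1.5625 / 61.25 = 5/196 ≈ 0.025510
(89 - 61.25)^2 / 61.25 = 770.0625 / 61.25 = 12321/980 ≈ 12.572449
(77 - 61.25)^2 / 61.25 = 248.0625 / 61.25 = 4.05
(19 - 61.25)^2 / 61.25 = 1785.0625 / 61.25 = 28561/980 ≈ 29.143878
chi2 = 11219/245 ≈ 45.791837

45.7918


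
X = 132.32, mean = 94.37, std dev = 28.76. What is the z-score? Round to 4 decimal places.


z = (X - mu) / sigma
X - mu = 132.32 - 94.37 = 37.95
z = 37.95 / 28.76 = 3795/2876 ≈ 1.319541

1.3195


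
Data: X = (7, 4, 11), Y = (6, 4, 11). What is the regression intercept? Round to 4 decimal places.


a = ybar - b*xbar, where b = sum((xi-xbar)(yi-ybar)) / sum((xi-xbar)^2)
n = 3, xbar = 22/3 ≈ 7.333333, ybar = 21/3 = 7
Sxy = sum((xi-xbar)(yi-ybar)) = 25
Sxx = sum((xi-xbar)^2) = 74/3 ≈ 24.666667
b = Sxy / Sxx = 75/74 ≈ 1.013514
a = 7 - 1.013514 * 7.333333 = -16/37 ≈ -0.432432

-0.4324


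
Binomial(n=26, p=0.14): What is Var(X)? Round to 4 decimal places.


Var = n*p*(1-p) = 26 * 0.14 * 0.86 = 3.1304

3.1304


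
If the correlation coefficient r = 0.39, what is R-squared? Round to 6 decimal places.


R^2 = r^2 = (0.39)^2 = 0.1521

0.152100


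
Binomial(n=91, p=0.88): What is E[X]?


E[X] = n*p = 91 * 0.88 = 80.08

80.08


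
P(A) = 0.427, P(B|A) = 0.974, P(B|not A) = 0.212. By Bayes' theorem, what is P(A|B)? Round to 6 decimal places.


P(A|B) = P(B|A)*P(A) / P(B), P(B) = P(B|A)*P(A) + P(B|not A)*P(not A)
P(B|A)*P(A) = 0.974 * 0.427 = 0.415898
P(B|not A)*P(not A) = 0.212 * 0.573 = 0.121476
P(B) = 0.415898 + 0.121476 = 0.537374
P(A|B) = 0.415898 / 0.537374 ≈ 0.77394515

0.773945


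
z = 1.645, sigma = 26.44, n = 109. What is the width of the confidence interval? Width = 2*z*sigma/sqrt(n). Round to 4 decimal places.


width = 2*z*sigma/sqrt(n)
2*z*sigma = 2 * 1.645 * 26.44 = 86.9876
sqrt(109) ≈ 10.440307
width = 86.9876 / 10.440307 ≈ 8.331901

8.3319


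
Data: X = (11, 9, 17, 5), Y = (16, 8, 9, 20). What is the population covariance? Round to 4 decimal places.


Cov = (1/n)*sum((xi-xbar)(yi-ybar))
n = 4, xbar = 42/4 = 10.5, ybar = 53/4 = 13.25
sum((xi-xbar)(yi-ybar)) = -55.5
Cov = -55.5 / 4 = -13.875

-13.8750


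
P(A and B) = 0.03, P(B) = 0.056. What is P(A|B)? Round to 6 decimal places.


P(A|B) = P(A and B) / P(B) = 0.03 / 0.056 = 15/28 ≈ 0.53571429

0.535714


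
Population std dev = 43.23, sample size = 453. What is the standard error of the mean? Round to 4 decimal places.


SE = sigma / sqrt(n)
sqrt(453) ≈ 21.283797
SE = 43.23 / 21.283797 ≈ 2.031123

2.0311


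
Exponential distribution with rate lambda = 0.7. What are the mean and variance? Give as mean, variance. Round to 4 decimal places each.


mean = 1/lam, var = 1/lam^2
mean = 1 / 0.7 = 10/7 ≈ 1.428571
lam^2 = 0.7^2 = 0.49
var = 1 / 0.49 = 100/49 ≈ 2.040816

1.4286, 2.0408


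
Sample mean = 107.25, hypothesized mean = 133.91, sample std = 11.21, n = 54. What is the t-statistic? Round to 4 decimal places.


t = (xbar - mu0) / (s/sqrt(n))
xbar - mu0 = 107.25 - 133.91 = -26.66
sqrt(54) ≈ 7.34846923
s/sqrt(n) = 11.21 / 7.34846923 ≈ 1.52548778
t = -26.66 / 1.52548778 ≈ -17.476377

-17.4764


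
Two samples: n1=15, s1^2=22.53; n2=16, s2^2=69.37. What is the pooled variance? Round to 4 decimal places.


sp^2 = ((n1-1)*s1^2 + (n2-1)*s2^2)/(n1+n2-2)
(n1-1)*s1^2 = 14 * 22.53 = 315.42
(n2-1)*s2^2 = 15 * 69.37 = 1040.55
numerator = 315.42 + 1040.55 = 1355.97
n1+n2-2 = 29
sp^2 = 1355.97 / 29 = 135597/2900 ≈ 46.757586

46.7576


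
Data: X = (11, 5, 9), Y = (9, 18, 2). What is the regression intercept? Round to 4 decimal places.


a = ybar - b*xbar, where b = sum((xi-xbar)(yi-ybar)) / sum((xi-xbar)^2)
n = 3, xbar = 25/3 ≈ 8.333333, ybar = 29/3 ≈ 9.666667
Sxy = sum((xi-xbar)(yi-ybar)) = -104/3 ≈ -34.666667
Sxx = sum((xi-xbar)^2) = 56/3 ≈ 18.666667
b = Sxy / Sxx = -13/7 ≈ -1.857143
a = 9.666667 - (-1.857143) * 8.333333 = 176/7 ≈ 25.142857

25.1429


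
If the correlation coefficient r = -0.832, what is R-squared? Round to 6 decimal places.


R^2 = r^2 = (-0.832)^2 = 0.692224

0.692224


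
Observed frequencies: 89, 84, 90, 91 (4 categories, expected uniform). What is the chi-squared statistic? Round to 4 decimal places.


chi2 = sum((O-E)^2/E), E = total/4
total = 354, E = 354/4 = 88.5
(89 - 88.5)^2 / 88.5 = 0.25 / 88.5 = 1/354 ≈ 0.002825
(84 - 88.5)^2 / 88.5 = 20.25 / 88.5 = 27/118 ≈ 0.228814
(90 - 88.5)^2 / 88.5 = 2.25 / 88.5 = 3/118 ≈ 0.025424
(91 - 88.5)^2 / 88.5 = 6.25 / 88.5 = 25/354 ≈ 0.070621
chi2 = 58/177 ≈ 0.327684

0.3277


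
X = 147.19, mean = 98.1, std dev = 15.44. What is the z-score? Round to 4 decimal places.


z = (X - mu) / sigma
X - mu = 147.19 - 98.1 = 49.09
z = 49.09 / 15.44 = 4909/1544 ≈ 3.179404

3.1794


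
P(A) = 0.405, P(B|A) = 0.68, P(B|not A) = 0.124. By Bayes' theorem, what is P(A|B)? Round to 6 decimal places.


P(A|B) = P(B|A)*P(A) / P(B), P(B) = P(B|A)*P(A) + P(B|not A)*P(not A)
P(B|A)*P(A) = 0.68 * 0.405 = 0.2754
P(B|not A)*P(not A) = 0.124 * 0.595 = 0.07378
P(B) = 0.2754 + 0.07378 = 0.34918
P(A|B) = 0.2754 / 0.34918 = 810/1027 ≈ 0.78870497

0.788705


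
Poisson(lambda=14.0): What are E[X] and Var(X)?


E[X] = Var(X) = lambda = 14.0

14.0, 14.0


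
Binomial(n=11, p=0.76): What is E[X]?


E[X] = n*p = 11 * 0.76 = 8.36

8.36


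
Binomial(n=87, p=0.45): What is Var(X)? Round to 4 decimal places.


Var = n*p*(1-p) = 87 * 0.45 * 0.55 = 21.5325

21.5325


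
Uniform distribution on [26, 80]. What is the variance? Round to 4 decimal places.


Var = (b-a)^2 / 12
(b-a)^2 = (80 - 26)^2 = 2916
Var = 2916/12 = 243

243.0000


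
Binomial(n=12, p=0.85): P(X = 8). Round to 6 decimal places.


P = C(n,k) * p^k * (1-p)^(n-k)
C(12,8) = 495
p^k = 0.85^8 ≈ 0.2724905
(1-p)^(n-k) = 0.15^4 = 0.00050625
P = 495 * 0.2724905 * 0.00050625 ≈ 0.068284

0.068284


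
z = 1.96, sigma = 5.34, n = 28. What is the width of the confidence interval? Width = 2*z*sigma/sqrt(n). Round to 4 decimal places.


width = 2*z*sigma/sqrt(n)
2*z*sigma = 2 * 1.96 * 5.34 = 20.9328
sqrt(28) ≈ 5.291503
width = 20.9328 / 5.291503 ≈ 3.955927

3.9559


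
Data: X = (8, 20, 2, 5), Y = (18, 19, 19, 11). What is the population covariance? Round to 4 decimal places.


Cov = (1/n)*sum((xi-xbar)(yi-ybar))
n = 4, xbar = 35/4 = 8.75, ybar = 67/4 = 16.75
sum((xi-xbar)(yi-ybar)) = 30.75
Cov = 30.75 / 4 = 7.6875

7.6875


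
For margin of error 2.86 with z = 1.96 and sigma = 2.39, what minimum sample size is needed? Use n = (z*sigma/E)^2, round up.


z*sigma/E = 1.96 * 2.39 / 2.86 = 11711/7150 ≈ 1.637902
(z*sigma/E)^2 ≈ 2.682723
round up: n = 3

3


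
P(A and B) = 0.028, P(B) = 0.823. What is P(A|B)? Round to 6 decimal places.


P(A|B) = P(A and B) / P(B) = 0.028 / 0.823 = 28/823 ≈ 0.03402187

0.034022


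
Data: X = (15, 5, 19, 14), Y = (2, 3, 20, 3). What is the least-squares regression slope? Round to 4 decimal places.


b = sum((xi-xbar)(yi-ybar)) / sum((xi-xbar)^2)
n = 4, xbar = 53/4 = 13.25, ybar = 28/4 = 7
Sxy = sum((xi-xbar)(yi-ybar)) = 96
Sxx = sum((xi-xbar)^2) = 104.75
b = Sxy / Sxx = 384/419 ≈ 0.916468

0.9165


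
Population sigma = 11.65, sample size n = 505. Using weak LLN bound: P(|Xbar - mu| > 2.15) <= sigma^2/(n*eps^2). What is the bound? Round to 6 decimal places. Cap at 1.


bound = min(1, sigma^2/(n*eps^2))
sigma^2 = 11.65^2 = 135.7225
n*eps^2 = 505 * 2.15^2 = 505 * 4.6225 = 2334.3625
sigma^2/(n*eps^2) = 135.7225 / 2334.3625 ≈ 0.05814114

0.058141


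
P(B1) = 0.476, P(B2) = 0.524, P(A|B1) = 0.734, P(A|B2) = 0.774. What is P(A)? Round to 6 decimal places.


P(A) = P(A|B1)*P(B1) + P(A|B2)*P(B2)
P(A|B1)*P(B1) = 0.734 * 0.476 = 0.349384
P(A|B2)*P(B2) = 0.774 * 0.524 = 0.405576
P(A) = 0.349384 + 0.405576 = 0.75496

0.754960


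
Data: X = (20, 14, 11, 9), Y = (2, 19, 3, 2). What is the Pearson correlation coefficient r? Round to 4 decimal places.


r = sum((xi-xbar)(yi-ybar)) / sqrt(sum((xi-xbar)^2) * sum((yi-ybar)^2))
n = 4, xbar = 54/4 = 13.5, ybar = 26/4 = 6.5
Sxy = sum((xi-xbar)(yi-ybar)) = 6
Sxx = sum((xi-xbar)^2) = 69
Syy = sum((yi-ybar)^2) = 209
sqrt(Sxx*Syy) ≈ 120.087468
r = Sxy / sqrt(Sxx*Syy) = 6 / 120.087468 ≈ 0.049964

0.0500


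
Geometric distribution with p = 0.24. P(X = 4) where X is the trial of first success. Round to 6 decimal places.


P = (1-p)^(k-1) * p
(1-p)^(k-1) = 0.76^3 = 0.438976
P = 0.438976 * 0.24 ≈ 0.1053542

0.105354


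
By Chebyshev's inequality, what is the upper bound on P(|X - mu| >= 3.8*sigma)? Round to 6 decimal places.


P <= 1/k^2
k^2 = 3.8^2 = 14.44
1/k^2 = 1 / 14.44 = 25/361 ≈ 0.06925208

0.069252


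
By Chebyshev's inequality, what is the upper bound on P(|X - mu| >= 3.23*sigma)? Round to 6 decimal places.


P <= 1/k^2
k^2 = 3.23^2 = 10.4329
1/k^2 = 1 / 10.4329 ≈ 0.09585063

0.095851


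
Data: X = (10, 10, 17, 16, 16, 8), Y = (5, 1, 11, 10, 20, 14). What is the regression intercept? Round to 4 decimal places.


a = ybar - b*xbar, where b = sum((xi-xbar)(yi-ybar)) / sum((xi-xbar)^2)
n = 6, xbar = 77/6 ≈ 12.833333, ybar = 61/6 ≈ 10.166667
Sxy = sum((xi-xbar)(yi-ybar)) = 337/6 ≈ 56.166667
Sxx = sum((xi-xbar)^2) = 461/6 ≈ 76.833333
b = Sxy / Sxx = 337/461 ≈ 0.731020
a = 10.166667 - 0.731020 * 12.833333 = 362/461 ≈ 0.785249

0.7852


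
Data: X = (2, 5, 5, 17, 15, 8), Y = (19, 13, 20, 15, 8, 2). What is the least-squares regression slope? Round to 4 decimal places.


b = sum((xi-xbar)(yi-ybar)) / sum((xi-xbar)^2)
n = 6, xbar = 52/6 = 26/3 ≈ 8.666667, ybar = 77/6 ≈ 12.833333
Sxy = sum((xi-xbar)(yi-ybar)) = -220/3 ≈ -73.333333
Sxx = sum((xi-xbar)^2) = 544/3 ≈ 181.333333
b = Sxy / Sxx = -55/136 ≈ -0.404412

-0.4044


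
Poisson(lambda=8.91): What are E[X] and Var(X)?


E[X] = Var(X) = lambda = 8.91

8.91, 8.91


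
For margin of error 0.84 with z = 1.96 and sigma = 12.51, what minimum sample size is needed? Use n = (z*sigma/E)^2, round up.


z*sigma/E = 1.96 * 12.51 / 0.84 = 29.19
(z*sigma/E)^2 = 852.0561
round up: n = 853

853


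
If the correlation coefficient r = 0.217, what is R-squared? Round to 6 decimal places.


R^2 = r^2 = (0.217)^2 = 0.047089

0.047089


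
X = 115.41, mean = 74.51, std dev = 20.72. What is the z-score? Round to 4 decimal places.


z = (X - mu) / sigma
X - mu = 115.41 - 74.51 = 40.9
z = 40.9 / 20.72 = 2045/1036 ≈ 1.973938

1.9739


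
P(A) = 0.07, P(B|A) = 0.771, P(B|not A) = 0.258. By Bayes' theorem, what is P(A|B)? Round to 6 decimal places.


P(A|B) = P(B|A)*P(A) / P(B), P(B) = P(B|A)*P(A) + P(B|not A)*P(not A)
P(B|A)*P(A) = 0.771 * 0.07 = 0.05397
P(B|not A)*P(not A) = 0.258 * 0.93 = 0.23994
P(B) = 0.05397 + 0.23994 = 0.29391
P(A|B) = 0.05397 / 0.29391 = 1799/9797 ≈ 0.18362764

0.183628


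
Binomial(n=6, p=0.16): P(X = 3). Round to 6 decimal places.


P = C(n,k) * p^k * (1-p)^(n-k)
C(6,3) = 20
p^k = 0.16^3 = 0.004096
(1-p)^(n-k) = 0.84^3 = 0.592704
P = 20 * 0.004096 * 0.592704 ≈ 0.048554

0.048554


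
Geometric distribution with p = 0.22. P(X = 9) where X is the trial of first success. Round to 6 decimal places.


P = (1-p)^(k-1) * p
(1-p)^(k-1) = 0.78^8 ≈ 0.1370114
P = 0.1370114 * 0.22 ≈ 0.03014252

0.030143


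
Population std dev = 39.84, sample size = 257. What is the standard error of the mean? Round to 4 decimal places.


SE = sigma / sqrt(n)
sqrt(257) ≈ 16.031220
SE = 39.84 / 16.031220 ≈ 2.485151

2.4852


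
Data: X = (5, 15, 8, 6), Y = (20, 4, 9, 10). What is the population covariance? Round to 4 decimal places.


Cov = (1/n)*sum((xi-xbar)(yi-ybar))
n = 4, xbar = 34/4 = 8.5, ybar = 43/4 = 10.75
sum((xi-xbar)(yi-ybar)) = -73.5
Cov = -73.5 / 4 = -18.375

-18.3750


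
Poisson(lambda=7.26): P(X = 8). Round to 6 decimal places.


P = e^(-lam) * lam^k / k!
e^(-7.26) ≈ 0.0007031080
lam^k = 7.26^8 ≈ 7717790.147453
k! = 8! = 40320
P = 0.0007031080 * 7717790.147453 / 40320 ≈ 0.134584

0.134584


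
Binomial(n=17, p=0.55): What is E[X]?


E[X] = n*p = 17 * 0.55 = 9.35

9.35


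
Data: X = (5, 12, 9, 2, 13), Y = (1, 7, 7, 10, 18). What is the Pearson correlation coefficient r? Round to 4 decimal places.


r = sum((xi-xbar)(yi-ybar)) / sqrt(sum((xi-xbar)^2) * sum((yi-ybar)^2))
n = 5, xbar = 41/5 = 8.2, ybar = 43/5 = 8.6
Sxy = sum((xi-xbar)(yi-ybar)) = 53.4
Sxx = sum((xi-xbar)^2) = 86.8
Syy = sum((yi-ybar)^2) = 153.2
sqrt(Sxx*Syy) ≈ 115.315914
r = Sxy / sqrt(Sxx*Syy) = 53.4 / 115.315914 ≈ 0.463076

0.4631


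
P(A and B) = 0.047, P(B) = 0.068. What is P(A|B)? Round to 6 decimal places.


P(A|B) = P(A and B) / P(B) = 0.047 / 0.068 = 47/68 ≈ 0.69117647

0.691176


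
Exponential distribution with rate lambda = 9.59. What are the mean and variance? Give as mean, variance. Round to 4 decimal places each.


mean = 1/lam, var = 1/lam^2
mean = 1 / 9.59 = 100/959 ≈ 0.104275
lam^2 = 9.59^2 = 91.9681
var = 1 / 91.9681 ≈ 0.010873

0.1043, 0.0109


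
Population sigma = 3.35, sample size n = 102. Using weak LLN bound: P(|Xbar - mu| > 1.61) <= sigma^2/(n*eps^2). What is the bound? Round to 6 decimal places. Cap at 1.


bound = min(1, sigma^2/(n*eps^2))
sigma^2 = 3.35^2 = 11.2225
n*eps^2 = 102 * 1.61^2 = 102 * 2.5921 = 264.3942
sigma^2/(n*eps^2) = 11.2225 / 264.3942 ≈ 0.04244609

0.042446
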